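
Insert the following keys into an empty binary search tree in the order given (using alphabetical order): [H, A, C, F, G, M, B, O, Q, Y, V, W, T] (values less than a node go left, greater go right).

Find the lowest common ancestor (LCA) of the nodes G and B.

C

Resulting structure (node: left, right):
  H: L=A, R=M
  A: L=–, R=C
  C: L=B, R=F
  F: L=–, R=G
  G: L=–, R=–
  M: L=–, R=O
  B: L=–, R=–
  O: L=–, R=Q
  Q: L=–, R=Y
  Y: L=V, R=–
  V: L=T, R=W
  W: L=–, R=–
  T: L=–, R=–

Path to G: H → A → C → F → G
Path to B: H → A → C → B
The paths share a prefix ending at C, then split left and right.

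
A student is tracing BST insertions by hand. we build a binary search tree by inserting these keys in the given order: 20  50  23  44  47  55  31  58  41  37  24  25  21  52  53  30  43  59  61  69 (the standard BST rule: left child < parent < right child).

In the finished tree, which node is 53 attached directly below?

Insert 20: tree is empty, so 20 becomes the root.
Insert 50: 50 > 20 → go right. Place as right child of 20.
Insert 23: 23 > 20 → go right; 23 < 50 → go left. Place as left child of 50.
Insert 44: 44 > 20 → go right; 44 < 50 → go left; 44 > 23 → go right. Place as right child of 23.
Insert 47: 47 > 20 → go right; 47 < 50 → go left; 47 > 23 → go right; 47 > 44 → go right. Place as right child of 44.
Insert 55: 55 > 20 → go right; 55 > 50 → go right. Place as right child of 50.
Insert 31: 31 > 20 → go right; 31 < 50 → go left; 31 > 23 → go right; 31 < 44 → go left. Place as left child of 44.
Insert 58: 58 > 20 → go right; 58 > 50 → go right; 58 > 55 → go right. Place as right child of 55.
Insert 41: 41 > 20 → go right; 41 < 50 → go left; 41 > 23 → go right; 41 < 44 → go left; 41 > 31 → go right. Place as right child of 31.
Insert 37: 37 > 20 → go right; 37 < 50 → go left; 37 > 23 → go right; 37 < 44 → go left; 37 > 31 → go right; 37 < 41 → go left. Place as left child of 41.
Insert 24: 24 > 20 → go right; 24 < 50 → go left; 24 > 23 → go right; 24 < 44 → go left; 24 < 31 → go left. Place as left child of 31.
Insert 25: 25 > 20 → go right; 25 < 50 → go left; 25 > 23 → go right; 25 < 44 → go left; 25 < 31 → go left; 25 > 24 → go right. Place as right child of 24.
Insert 21: 21 > 20 → go right; 21 < 50 → go left; 21 < 23 → go left. Place as left child of 23.
Insert 52: 52 > 20 → go right; 52 > 50 → go right; 52 < 55 → go left. Place as left child of 55.
Insert 53: 53 > 20 → go right; 53 > 50 → go right; 53 < 55 → go left; 53 > 52 → go right. Place as right child of 52.
Insert 30: 30 > 20 → go right; 30 < 50 → go left; 30 > 23 → go right; 30 < 44 → go left; 30 < 31 → go left; 30 > 24 → go right; 30 > 25 → go right. Place as right child of 25.
Insert 43: 43 > 20 → go right; 43 < 50 → go left; 43 > 23 → go right; 43 < 44 → go left; 43 > 31 → go right; 43 > 41 → go right. Place as right child of 41.
Insert 59: 59 > 20 → go right; 59 > 50 → go right; 59 > 55 → go right; 59 > 58 → go right. Place as right child of 58.
Insert 61: 61 > 20 → go right; 61 > 50 → go right; 61 > 55 → go right; 61 > 58 → go right; 61 > 59 → go right. Place as right child of 59.
Insert 69: 69 > 20 → go right; 69 > 50 → go right; 69 > 55 → go right; 69 > 58 → go right; 69 > 59 → go right; 69 > 61 → go right. Place as right child of 61.

52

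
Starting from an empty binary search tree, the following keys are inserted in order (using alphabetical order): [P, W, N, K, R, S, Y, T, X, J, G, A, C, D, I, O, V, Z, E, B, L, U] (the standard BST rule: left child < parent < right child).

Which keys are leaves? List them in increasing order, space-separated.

P: root
W: right child of P (depth 1)
N: left child of P (depth 1)
K: left child of N (depth 2)
R: left child of W (depth 2)
S: right child of R (depth 3)
Y: right child of W (depth 2)
T: right child of S (depth 4)
X: left child of Y (depth 3)
J: left child of K (depth 3)
G: left child of J (depth 4)
A: left child of G (depth 5)
C: right child of A (depth 6)
D: right child of C (depth 7)
I: right child of G (depth 5)
O: right child of N (depth 2)
V: right child of T (depth 5)
Z: right child of Y (depth 3)
E: right child of D (depth 8)
B: left child of C (depth 7)
L: right child of K (depth 3)
U: left child of V (depth 6)

B E I L O U X Z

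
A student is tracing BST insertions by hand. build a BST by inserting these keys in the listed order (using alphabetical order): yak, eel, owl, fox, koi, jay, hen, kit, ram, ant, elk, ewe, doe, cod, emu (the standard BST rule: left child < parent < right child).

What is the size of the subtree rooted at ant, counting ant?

3

Insert yak: tree is empty, so yak becomes the root.
Insert eel: eel < yak → go left. Place as left child of yak.
Insert owl: owl < yak → go left; owl > eel → go right. Place as right child of eel.
Insert fox: fox < yak → go left; fox > eel → go right; fox < owl → go left. Place as left child of owl.
Insert koi: koi < yak → go left; koi > eel → go right; koi < owl → go left; koi > fox → go right. Place as right child of fox.
Insert jay: jay < yak → go left; jay > eel → go right; jay < owl → go left; jay > fox → go right; jay < koi → go left. Place as left child of koi.
Insert hen: hen < yak → go left; hen > eel → go right; hen < owl → go left; hen > fox → go right; hen < koi → go left; hen < jay → go left. Place as left child of jay.
Insert kit: kit < yak → go left; kit > eel → go right; kit < owl → go left; kit > fox → go right; kit < koi → go left; kit > jay → go right. Place as right child of jay.
Insert ram: ram < yak → go left; ram > eel → go right; ram > owl → go right. Place as right child of owl.
Insert ant: ant < yak → go left; ant < eel → go left. Place as left child of eel.
Insert elk: elk < yak → go left; elk > eel → go right; elk < owl → go left; elk < fox → go left. Place as left child of fox.
Insert ewe: ewe < yak → go left; ewe > eel → go right; ewe < owl → go left; ewe < fox → go left; ewe > elk → go right. Place as right child of elk.
Insert doe: doe < yak → go left; doe < eel → go left; doe > ant → go right. Place as right child of ant.
Insert cod: cod < yak → go left; cod < eel → go left; cod > ant → go right; cod < doe → go left. Place as left child of doe.
Insert emu: emu < yak → go left; emu > eel → go right; emu < owl → go left; emu < fox → go left; emu > elk → go right; emu < ewe → go left. Place as left child of ewe.

Subtree rooted at ant contains: ant, doe, cod — 3 nodes.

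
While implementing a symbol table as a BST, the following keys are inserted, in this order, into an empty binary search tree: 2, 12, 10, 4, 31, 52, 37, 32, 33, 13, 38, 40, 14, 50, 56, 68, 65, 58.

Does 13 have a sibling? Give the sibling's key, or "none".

52

2: root
12: right child of 2 (depth 1)
10: left child of 12 (depth 2)
4: left child of 10 (depth 3)
31: right child of 12 (depth 2)
52: right child of 31 (depth 3)
37: left child of 52 (depth 4)
32: left child of 37 (depth 5)
33: right child of 32 (depth 6)
13: left child of 31 (depth 3)
38: right child of 37 (depth 5)
40: right child of 38 (depth 6)
14: right child of 13 (depth 4)
50: right child of 40 (depth 7)
56: right child of 52 (depth 4)
68: right child of 56 (depth 5)
65: left child of 68 (depth 6)
58: left child of 65 (depth 7)

13's parent is 31; the other child of 31 is 52.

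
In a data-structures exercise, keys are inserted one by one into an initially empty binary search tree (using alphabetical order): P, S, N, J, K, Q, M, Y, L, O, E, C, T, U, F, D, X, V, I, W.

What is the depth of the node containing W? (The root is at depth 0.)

7

P: root
S: right child of P (depth 1)
N: left child of P (depth 1)
J: left child of N (depth 2)
K: right child of J (depth 3)
Q: left child of S (depth 2)
M: right child of K (depth 4)
Y: right child of S (depth 2)
L: left child of M (depth 5)
O: right child of N (depth 2)
E: left child of J (depth 3)
C: left child of E (depth 4)
T: left child of Y (depth 3)
U: right child of T (depth 4)
F: right child of E (depth 4)
D: right child of C (depth 5)
X: right child of U (depth 5)
V: left child of X (depth 6)
I: right child of F (depth 5)
W: right child of V (depth 7)

Path to W: P → S → Y → T → U → X → V → W, which is 7 edges.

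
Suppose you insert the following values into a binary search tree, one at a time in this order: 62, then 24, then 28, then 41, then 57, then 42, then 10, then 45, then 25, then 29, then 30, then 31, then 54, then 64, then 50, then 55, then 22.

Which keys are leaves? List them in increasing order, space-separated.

22 25 31 50 55 64

Insert 62: tree is empty, so 62 becomes the root.
Insert 24: 24 < 62 → go left. Place as left child of 62.
Insert 28: 28 < 62 → go left; 28 > 24 → go right. Place as right child of 24.
Insert 41: 41 < 62 → go left; 41 > 24 → go right; 41 > 28 → go right. Place as right child of 28.
Insert 57: 57 < 62 → go left; 57 > 24 → go right; 57 > 28 → go right; 57 > 41 → go right. Place as right child of 41.
Insert 42: 42 < 62 → go left; 42 > 24 → go right; 42 > 28 → go right; 42 > 41 → go right; 42 < 57 → go left. Place as left child of 57.
Insert 10: 10 < 62 → go left; 10 < 24 → go left. Place as left child of 24.
Insert 45: 45 < 62 → go left; 45 > 24 → go right; 45 > 28 → go right; 45 > 41 → go right; 45 < 57 → go left; 45 > 42 → go right. Place as right child of 42.
Insert 25: 25 < 62 → go left; 25 > 24 → go right; 25 < 28 → go left. Place as left child of 28.
Insert 29: 29 < 62 → go left; 29 > 24 → go right; 29 > 28 → go right; 29 < 41 → go left. Place as left child of 41.
Insert 30: 30 < 62 → go left; 30 > 24 → go right; 30 > 28 → go right; 30 < 41 → go left; 30 > 29 → go right. Place as right child of 29.
Insert 31: 31 < 62 → go left; 31 > 24 → go right; 31 > 28 → go right; 31 < 41 → go left; 31 > 29 → go right; 31 > 30 → go right. Place as right child of 30.
Insert 54: 54 < 62 → go left; 54 > 24 → go right; 54 > 28 → go right; 54 > 41 → go right; 54 < 57 → go left; 54 > 42 → go right; 54 > 45 → go right. Place as right child of 45.
Insert 64: 64 > 62 → go right. Place as right child of 62.
Insert 50: 50 < 62 → go left; 50 > 24 → go right; 50 > 28 → go right; 50 > 41 → go right; 50 < 57 → go left; 50 > 42 → go right; 50 > 45 → go right; 50 < 54 → go left. Place as left child of 54.
Insert 55: 55 < 62 → go left; 55 > 24 → go right; 55 > 28 → go right; 55 > 41 → go right; 55 < 57 → go left; 55 > 42 → go right; 55 > 45 → go right; 55 > 54 → go right. Place as right child of 54.
Insert 22: 22 < 62 → go left; 22 < 24 → go left; 22 > 10 → go right. Place as right child of 10.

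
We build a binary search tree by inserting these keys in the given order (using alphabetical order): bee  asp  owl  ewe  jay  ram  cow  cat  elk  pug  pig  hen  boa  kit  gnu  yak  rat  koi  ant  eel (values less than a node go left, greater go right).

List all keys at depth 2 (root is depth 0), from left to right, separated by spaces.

ant ewe ram

Resulting structure (node: left, right):
  bee: L=asp, R=owl
  asp: L=ant, R=–
  owl: L=ewe, R=ram
  ewe: L=cow, R=jay
  jay: L=hen, R=kit
  ram: L=pug, R=yak
  cow: L=cat, R=elk
  cat: L=boa, R=–
  elk: L=eel, R=–
  pug: L=pig, R=–
  pig: L=–, R=–
  hen: L=gnu, R=–
  boa: L=–, R=–
  kit: L=–, R=koi
  gnu: L=–, R=–
  yak: L=rat, R=–
  rat: L=–, R=–
  koi: L=–, R=–
  ant: L=–, R=–
  eel: L=–, R=–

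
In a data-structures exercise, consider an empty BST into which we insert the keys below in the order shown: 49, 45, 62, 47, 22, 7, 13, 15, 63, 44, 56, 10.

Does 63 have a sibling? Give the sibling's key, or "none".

56

49: root
45: left child of 49 (depth 1)
62: right child of 49 (depth 1)
47: right child of 45 (depth 2)
22: left child of 45 (depth 2)
7: left child of 22 (depth 3)
13: right child of 7 (depth 4)
15: right child of 13 (depth 5)
63: right child of 62 (depth 2)
44: right child of 22 (depth 3)
56: left child of 62 (depth 2)
10: left child of 13 (depth 5)

63's parent is 62; the other child of 62 is 56.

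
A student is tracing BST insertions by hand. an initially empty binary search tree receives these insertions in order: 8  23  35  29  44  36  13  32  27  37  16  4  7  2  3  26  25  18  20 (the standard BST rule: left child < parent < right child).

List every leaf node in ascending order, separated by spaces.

Insert 8: tree is empty, so 8 becomes the root.
Insert 23: 23 > 8 → go right. Place as right child of 8.
Insert 35: 35 > 8 → go right; 35 > 23 → go right. Place as right child of 23.
Insert 29: 29 > 8 → go right; 29 > 23 → go right; 29 < 35 → go left. Place as left child of 35.
Insert 44: 44 > 8 → go right; 44 > 23 → go right; 44 > 35 → go right. Place as right child of 35.
Insert 36: 36 > 8 → go right; 36 > 23 → go right; 36 > 35 → go right; 36 < 44 → go left. Place as left child of 44.
Insert 13: 13 > 8 → go right; 13 < 23 → go left. Place as left child of 23.
Insert 32: 32 > 8 → go right; 32 > 23 → go right; 32 < 35 → go left; 32 > 29 → go right. Place as right child of 29.
Insert 27: 27 > 8 → go right; 27 > 23 → go right; 27 < 35 → go left; 27 < 29 → go left. Place as left child of 29.
Insert 37: 37 > 8 → go right; 37 > 23 → go right; 37 > 35 → go right; 37 < 44 → go left; 37 > 36 → go right. Place as right child of 36.
Insert 16: 16 > 8 → go right; 16 < 23 → go left; 16 > 13 → go right. Place as right child of 13.
Insert 4: 4 < 8 → go left. Place as left child of 8.
Insert 7: 7 < 8 → go left; 7 > 4 → go right. Place as right child of 4.
Insert 2: 2 < 8 → go left; 2 < 4 → go left. Place as left child of 4.
Insert 3: 3 < 8 → go left; 3 < 4 → go left; 3 > 2 → go right. Place as right child of 2.
Insert 26: 26 > 8 → go right; 26 > 23 → go right; 26 < 35 → go left; 26 < 29 → go left; 26 < 27 → go left. Place as left child of 27.
Insert 25: 25 > 8 → go right; 25 > 23 → go right; 25 < 35 → go left; 25 < 29 → go left; 25 < 27 → go left; 25 < 26 → go left. Place as left child of 26.
Insert 18: 18 > 8 → go right; 18 < 23 → go left; 18 > 13 → go right; 18 > 16 → go right. Place as right child of 16.
Insert 20: 20 > 8 → go right; 20 < 23 → go left; 20 > 13 → go right; 20 > 16 → go right; 20 > 18 → go right. Place as right child of 18.

3 7 20 25 32 37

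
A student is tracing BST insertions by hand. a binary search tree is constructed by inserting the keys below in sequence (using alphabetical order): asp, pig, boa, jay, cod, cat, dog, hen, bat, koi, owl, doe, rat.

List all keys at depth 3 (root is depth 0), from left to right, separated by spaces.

asp: root
pig: right child of asp (depth 1)
boa: left child of pig (depth 2)
jay: right child of boa (depth 3)
cod: left child of jay (depth 4)
cat: left child of cod (depth 5)
dog: right child of cod (depth 5)
hen: right child of dog (depth 6)
bat: left child of boa (depth 3)
koi: right child of jay (depth 4)
owl: right child of koi (depth 5)
doe: left child of dog (depth 6)
rat: right child of pig (depth 2)

bat jay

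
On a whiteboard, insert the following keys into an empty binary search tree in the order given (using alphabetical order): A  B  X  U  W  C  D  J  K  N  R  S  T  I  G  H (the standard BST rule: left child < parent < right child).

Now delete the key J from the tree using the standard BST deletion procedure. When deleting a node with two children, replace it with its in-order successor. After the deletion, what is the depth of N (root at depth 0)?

7

Insert A: tree is empty, so A becomes the root.
Insert B: B > A → go right. Place as right child of A.
Insert X: X > A → go right; X > B → go right. Place as right child of B.
Insert U: U > A → go right; U > B → go right; U < X → go left. Place as left child of X.
Insert W: W > A → go right; W > B → go right; W < X → go left; W > U → go right. Place as right child of U.
Insert C: C > A → go right; C > B → go right; C < X → go left; C < U → go left. Place as left child of U.
Insert D: D > A → go right; D > B → go right; D < X → go left; D < U → go left; D > C → go right. Place as right child of C.
Insert J: J > A → go right; J > B → go right; J < X → go left; J < U → go left; J > C → go right; J > D → go right. Place as right child of D.
Insert K: K > A → go right; K > B → go right; K < X → go left; K < U → go left; K > C → go right; K > D → go right; K > J → go right. Place as right child of J.
Insert N: N > A → go right; N > B → go right; N < X → go left; N < U → go left; N > C → go right; N > D → go right; N > J → go right; N > K → go right. Place as right child of K.
Insert R: R > A → go right; R > B → go right; R < X → go left; R < U → go left; R > C → go right; R > D → go right; R > J → go right; R > K → go right; R > N → go right. Place as right child of N.
Insert S: S > A → go right; S > B → go right; S < X → go left; S < U → go left; S > C → go right; S > D → go right; S > J → go right; S > K → go right; S > N → go right; S > R → go right. Place as right child of R.
Insert T: T > A → go right; T > B → go right; T < X → go left; T < U → go left; T > C → go right; T > D → go right; T > J → go right; T > K → go right; T > N → go right; T > R → go right; T > S → go right. Place as right child of S.
Insert I: I > A → go right; I > B → go right; I < X → go left; I < U → go left; I > C → go right; I > D → go right; I < J → go left. Place as left child of J.
Insert G: G > A → go right; G > B → go right; G < X → go left; G < U → go left; G > C → go right; G > D → go right; G < J → go left; G < I → go left. Place as left child of I.
Insert H: H > A → go right; H > B → go right; H < X → go left; H < U → go left; H > C → go right; H > D → go right; H < J → go left; H < I → go left; H > G → go right. Place as right child of G.

Delete J (two children — replace with in-order successor).
After deletion, path to N: A → B → X → U → C → D → K → N.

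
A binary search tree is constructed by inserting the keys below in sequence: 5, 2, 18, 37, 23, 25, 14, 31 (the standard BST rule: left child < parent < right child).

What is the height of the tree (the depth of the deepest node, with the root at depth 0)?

Insert 5: tree is empty, so 5 becomes the root.
Insert 2: 2 < 5 → go left. Place as left child of 5.
Insert 18: 18 > 5 → go right. Place as right child of 5.
Insert 37: 37 > 5 → go right; 37 > 18 → go right. Place as right child of 18.
Insert 23: 23 > 5 → go right; 23 > 18 → go right; 23 < 37 → go left. Place as left child of 37.
Insert 25: 25 > 5 → go right; 25 > 18 → go right; 25 < 37 → go left; 25 > 23 → go right. Place as right child of 23.
Insert 14: 14 > 5 → go right; 14 < 18 → go left. Place as left child of 18.
Insert 31: 31 > 5 → go right; 31 > 18 → go right; 31 < 37 → go left; 31 > 23 → go right; 31 > 25 → go right. Place as right child of 25.

The deepest node is 31 at depth 5.

5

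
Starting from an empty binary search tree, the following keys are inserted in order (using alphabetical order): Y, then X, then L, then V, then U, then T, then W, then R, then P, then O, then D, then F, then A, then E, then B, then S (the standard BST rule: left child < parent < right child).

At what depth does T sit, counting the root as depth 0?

5

Y: root
X: left child of Y (depth 1)
L: left child of X (depth 2)
V: right child of L (depth 3)
U: left child of V (depth 4)
T: left child of U (depth 5)
W: right child of V (depth 4)
R: left child of T (depth 6)
P: left child of R (depth 7)
O: left child of P (depth 8)
D: left child of L (depth 3)
F: right child of D (depth 4)
A: left child of D (depth 4)
E: left child of F (depth 5)
B: right child of A (depth 5)
S: right child of R (depth 7)

Path to T: Y → X → L → V → U → T, which is 5 edges.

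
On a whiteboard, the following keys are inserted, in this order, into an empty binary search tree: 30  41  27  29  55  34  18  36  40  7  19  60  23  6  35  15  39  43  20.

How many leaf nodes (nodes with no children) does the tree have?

Insert 30: tree is empty, so 30 becomes the root.
Insert 41: 41 > 30 → go right. Place as right child of 30.
Insert 27: 27 < 30 → go left. Place as left child of 30.
Insert 29: 29 < 30 → go left; 29 > 27 → go right. Place as right child of 27.
Insert 55: 55 > 30 → go right; 55 > 41 → go right. Place as right child of 41.
Insert 34: 34 > 30 → go right; 34 < 41 → go left. Place as left child of 41.
Insert 18: 18 < 30 → go left; 18 < 27 → go left. Place as left child of 27.
Insert 36: 36 > 30 → go right; 36 < 41 → go left; 36 > 34 → go right. Place as right child of 34.
Insert 40: 40 > 30 → go right; 40 < 41 → go left; 40 > 34 → go right; 40 > 36 → go right. Place as right child of 36.
Insert 7: 7 < 30 → go left; 7 < 27 → go left; 7 < 18 → go left. Place as left child of 18.
Insert 19: 19 < 30 → go left; 19 < 27 → go left; 19 > 18 → go right. Place as right child of 18.
Insert 60: 60 > 30 → go right; 60 > 41 → go right; 60 > 55 → go right. Place as right child of 55.
Insert 23: 23 < 30 → go left; 23 < 27 → go left; 23 > 18 → go right; 23 > 19 → go right. Place as right child of 19.
Insert 6: 6 < 30 → go left; 6 < 27 → go left; 6 < 18 → go left; 6 < 7 → go left. Place as left child of 7.
Insert 35: 35 > 30 → go right; 35 < 41 → go left; 35 > 34 → go right; 35 < 36 → go left. Place as left child of 36.
Insert 15: 15 < 30 → go left; 15 < 27 → go left; 15 < 18 → go left; 15 > 7 → go right. Place as right child of 7.
Insert 39: 39 > 30 → go right; 39 < 41 → go left; 39 > 34 → go right; 39 > 36 → go right; 39 < 40 → go left. Place as left child of 40.
Insert 43: 43 > 30 → go right; 43 > 41 → go right; 43 < 55 → go left. Place as left child of 55.
Insert 20: 20 < 30 → go left; 20 < 27 → go left; 20 > 18 → go right; 20 > 19 → go right; 20 < 23 → go left. Place as left child of 23.

Leaves: 6, 15, 20, 29, 35, 39, 43, 60 — 8 in total.

8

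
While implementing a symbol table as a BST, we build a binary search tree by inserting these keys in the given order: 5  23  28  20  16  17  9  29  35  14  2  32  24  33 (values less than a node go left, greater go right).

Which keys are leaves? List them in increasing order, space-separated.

2 14 17 24 33

5: root
23: right child of 5 (depth 1)
28: right child of 23 (depth 2)
20: left child of 23 (depth 2)
16: left child of 20 (depth 3)
17: right child of 16 (depth 4)
9: left child of 16 (depth 4)
29: right child of 28 (depth 3)
35: right child of 29 (depth 4)
14: right child of 9 (depth 5)
2: left child of 5 (depth 1)
32: left child of 35 (depth 5)
24: left child of 28 (depth 3)
33: right child of 32 (depth 6)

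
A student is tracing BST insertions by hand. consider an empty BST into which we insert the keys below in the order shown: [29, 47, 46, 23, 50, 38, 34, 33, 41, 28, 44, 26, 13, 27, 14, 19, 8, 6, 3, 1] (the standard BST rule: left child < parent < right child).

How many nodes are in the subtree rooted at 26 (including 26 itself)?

2

29: root
47: right child of 29 (depth 1)
46: left child of 47 (depth 2)
23: left child of 29 (depth 1)
50: right child of 47 (depth 2)
38: left child of 46 (depth 3)
34: left child of 38 (depth 4)
33: left child of 34 (depth 5)
41: right child of 38 (depth 4)
28: right child of 23 (depth 2)
44: right child of 41 (depth 5)
26: left child of 28 (depth 3)
13: left child of 23 (depth 2)
27: right child of 26 (depth 4)
14: right child of 13 (depth 3)
19: right child of 14 (depth 4)
8: left child of 13 (depth 3)
6: left child of 8 (depth 4)
3: left child of 6 (depth 5)
1: left child of 3 (depth 6)

Subtree rooted at 26 contains: 26, 27 — 2 nodes.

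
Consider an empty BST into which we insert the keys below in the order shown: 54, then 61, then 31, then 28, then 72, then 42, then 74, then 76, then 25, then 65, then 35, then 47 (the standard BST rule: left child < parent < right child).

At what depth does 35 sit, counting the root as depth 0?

Insert 54: tree is empty, so 54 becomes the root.
Insert 61: 61 > 54 → go right. Place as right child of 54.
Insert 31: 31 < 54 → go left. Place as left child of 54.
Insert 28: 28 < 54 → go left; 28 < 31 → go left. Place as left child of 31.
Insert 72: 72 > 54 → go right; 72 > 61 → go right. Place as right child of 61.
Insert 42: 42 < 54 → go left; 42 > 31 → go right. Place as right child of 31.
Insert 74: 74 > 54 → go right; 74 > 61 → go right; 74 > 72 → go right. Place as right child of 72.
Insert 76: 76 > 54 → go right; 76 > 61 → go right; 76 > 72 → go right; 76 > 74 → go right. Place as right child of 74.
Insert 25: 25 < 54 → go left; 25 < 31 → go left; 25 < 28 → go left. Place as left child of 28.
Insert 65: 65 > 54 → go right; 65 > 61 → go right; 65 < 72 → go left. Place as left child of 72.
Insert 35: 35 < 54 → go left; 35 > 31 → go right; 35 < 42 → go left. Place as left child of 42.
Insert 47: 47 < 54 → go left; 47 > 31 → go right; 47 > 42 → go right. Place as right child of 42.

Path to 35: 54 → 31 → 42 → 35, which is 3 edges.

3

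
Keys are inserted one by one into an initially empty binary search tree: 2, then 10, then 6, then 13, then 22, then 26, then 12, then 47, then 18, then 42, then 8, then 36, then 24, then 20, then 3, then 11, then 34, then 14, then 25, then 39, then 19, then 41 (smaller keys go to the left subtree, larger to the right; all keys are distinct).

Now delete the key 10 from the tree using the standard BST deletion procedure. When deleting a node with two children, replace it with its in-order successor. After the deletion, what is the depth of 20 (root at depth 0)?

Resulting structure (node: left, right):
  2: L=–, R=10
  10: L=6, R=13
  6: L=3, R=8
  13: L=12, R=22
  22: L=18, R=26
  26: L=24, R=47
  12: L=11, R=–
  47: L=42, R=–
  18: L=14, R=20
  42: L=36, R=–
  8: L=–, R=–
  36: L=34, R=39
  24: L=–, R=25
  20: L=19, R=–
  3: L=–, R=–
  11: L=–, R=–
  34: L=–, R=–
  14: L=–, R=–
  25: L=–, R=–
  39: L=–, R=41
  19: L=–, R=–
  41: L=–, R=–

Delete 10 (two children — replace with in-order successor).
After deletion, path to 20: 2 → 11 → 13 → 22 → 18 → 20.

5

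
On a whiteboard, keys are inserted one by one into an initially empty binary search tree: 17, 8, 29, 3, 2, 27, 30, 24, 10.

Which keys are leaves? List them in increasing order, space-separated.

Resulting structure (node: left, right):
  17: L=8, R=29
  8: L=3, R=10
  29: L=27, R=30
  3: L=2, R=–
  2: L=–, R=–
  27: L=24, R=–
  30: L=–, R=–
  24: L=–, R=–
  10: L=–, R=–

2 10 24 30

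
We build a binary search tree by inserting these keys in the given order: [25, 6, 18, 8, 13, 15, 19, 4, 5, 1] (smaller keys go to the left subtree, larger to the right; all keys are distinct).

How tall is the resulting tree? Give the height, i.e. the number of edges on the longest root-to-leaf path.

Insert 25: tree is empty, so 25 becomes the root.
Insert 6: 6 < 25 → go left. Place as left child of 25.
Insert 18: 18 < 25 → go left; 18 > 6 → go right. Place as right child of 6.
Insert 8: 8 < 25 → go left; 8 > 6 → go right; 8 < 18 → go left. Place as left child of 18.
Insert 13: 13 < 25 → go left; 13 > 6 → go right; 13 < 18 → go left; 13 > 8 → go right. Place as right child of 8.
Insert 15: 15 < 25 → go left; 15 > 6 → go right; 15 < 18 → go left; 15 > 8 → go right; 15 > 13 → go right. Place as right child of 13.
Insert 19: 19 < 25 → go left; 19 > 6 → go right; 19 > 18 → go right. Place as right child of 18.
Insert 4: 4 < 25 → go left; 4 < 6 → go left. Place as left child of 6.
Insert 5: 5 < 25 → go left; 5 < 6 → go left; 5 > 4 → go right. Place as right child of 4.
Insert 1: 1 < 25 → go left; 1 < 6 → go left; 1 < 4 → go left. Place as left child of 4.

The deepest node is 15 at depth 5.

5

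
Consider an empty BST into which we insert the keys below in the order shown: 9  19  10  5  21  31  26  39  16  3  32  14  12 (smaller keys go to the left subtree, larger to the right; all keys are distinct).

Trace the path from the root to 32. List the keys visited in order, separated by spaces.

Resulting structure (node: left, right):
  9: L=5, R=19
  19: L=10, R=21
  10: L=–, R=16
  5: L=3, R=–
  21: L=–, R=31
  31: L=26, R=39
  26: L=–, R=–
  39: L=32, R=–
  16: L=14, R=–
  3: L=–, R=–
  32: L=–, R=–
  14: L=12, R=–
  12: L=–, R=–

9 19 21 31 39 32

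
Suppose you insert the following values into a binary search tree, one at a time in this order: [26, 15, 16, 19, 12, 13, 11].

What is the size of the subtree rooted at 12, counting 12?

26: root
15: left child of 26 (depth 1)
16: right child of 15 (depth 2)
19: right child of 16 (depth 3)
12: left child of 15 (depth 2)
13: right child of 12 (depth 3)
11: left child of 12 (depth 3)

Subtree rooted at 12 contains: 12, 11, 13 — 3 nodes.

3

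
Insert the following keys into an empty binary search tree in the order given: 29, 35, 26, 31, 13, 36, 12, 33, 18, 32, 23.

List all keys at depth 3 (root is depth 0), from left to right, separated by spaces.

12 18 33

29: root
35: right child of 29 (depth 1)
26: left child of 29 (depth 1)
31: left child of 35 (depth 2)
13: left child of 26 (depth 2)
36: right child of 35 (depth 2)
12: left child of 13 (depth 3)
33: right child of 31 (depth 3)
18: right child of 13 (depth 3)
32: left child of 33 (depth 4)
23: right child of 18 (depth 4)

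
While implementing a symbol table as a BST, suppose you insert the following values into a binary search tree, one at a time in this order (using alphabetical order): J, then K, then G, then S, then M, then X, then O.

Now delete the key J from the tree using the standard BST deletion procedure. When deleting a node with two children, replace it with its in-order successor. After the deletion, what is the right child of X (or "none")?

Insert J: tree is empty, so J becomes the root.
Insert K: K > J → go right. Place as right child of J.
Insert G: G < J → go left. Place as left child of J.
Insert S: S > J → go right; S > K → go right. Place as right child of K.
Insert M: M > J → go right; M > K → go right; M < S → go left. Place as left child of S.
Insert X: X > J → go right; X > K → go right; X > S → go right. Place as right child of S.
Insert O: O > J → go right; O > K → go right; O < S → go left; O > M → go right. Place as right child of M.

Delete J (two children — replace with in-order successor).
After deletion, X's right child: none.

none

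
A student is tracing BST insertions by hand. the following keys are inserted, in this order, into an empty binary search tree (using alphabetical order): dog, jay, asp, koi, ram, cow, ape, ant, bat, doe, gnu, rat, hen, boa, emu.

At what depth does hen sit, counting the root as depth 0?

3

dog: root
jay: right child of dog (depth 1)
asp: left child of dog (depth 1)
koi: right child of jay (depth 2)
ram: right child of koi (depth 3)
cow: right child of asp (depth 2)
ape: left child of asp (depth 2)
ant: left child of ape (depth 3)
bat: left child of cow (depth 3)
doe: right child of cow (depth 3)
gnu: left child of jay (depth 2)
rat: right child of ram (depth 4)
hen: right child of gnu (depth 3)
boa: right child of bat (depth 4)
emu: left child of gnu (depth 3)

Path to hen: dog → jay → gnu → hen, which is 3 edges.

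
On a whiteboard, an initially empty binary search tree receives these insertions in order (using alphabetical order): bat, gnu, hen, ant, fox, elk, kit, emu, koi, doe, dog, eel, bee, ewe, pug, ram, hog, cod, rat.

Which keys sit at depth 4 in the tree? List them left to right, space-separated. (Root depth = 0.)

bat: root
gnu: right child of bat (depth 1)
hen: right child of gnu (depth 2)
ant: left child of bat (depth 1)
fox: left child of gnu (depth 2)
elk: left child of fox (depth 3)
kit: right child of hen (depth 3)
emu: right child of elk (depth 4)
koi: right child of kit (depth 4)
doe: left child of elk (depth 4)
dog: right child of doe (depth 5)
eel: right child of dog (depth 6)
bee: left child of doe (depth 5)
ewe: right child of emu (depth 5)
pug: right child of koi (depth 5)
ram: right child of pug (depth 6)
hog: left child of kit (depth 4)
cod: right child of bee (depth 6)
rat: right child of ram (depth 7)

doe emu hog koi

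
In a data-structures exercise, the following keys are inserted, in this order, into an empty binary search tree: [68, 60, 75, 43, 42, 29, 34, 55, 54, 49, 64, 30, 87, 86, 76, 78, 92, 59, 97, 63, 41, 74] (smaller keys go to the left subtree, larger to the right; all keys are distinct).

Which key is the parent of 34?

Resulting structure (node: left, right):
  68: L=60, R=75
  60: L=43, R=64
  75: L=74, R=87
  43: L=42, R=55
  42: L=29, R=–
  29: L=–, R=34
  34: L=30, R=41
  55: L=54, R=59
  54: L=49, R=–
  49: L=–, R=–
  64: L=63, R=–
  30: L=–, R=–
  87: L=86, R=92
  86: L=76, R=–
  76: L=–, R=78
  78: L=–, R=–
  92: L=–, R=97
  59: L=–, R=–
  97: L=–, R=–
  63: L=–, R=–
  41: L=–, R=–
  74: L=–, R=–

29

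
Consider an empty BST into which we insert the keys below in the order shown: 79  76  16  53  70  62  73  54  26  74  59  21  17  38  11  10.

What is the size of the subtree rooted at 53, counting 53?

11

Resulting structure (node: left, right):
  79: L=76, R=–
  76: L=16, R=–
  16: L=11, R=53
  53: L=26, R=70
  70: L=62, R=73
  62: L=54, R=–
  73: L=–, R=74
  54: L=–, R=59
  26: L=21, R=38
  74: L=–, R=–
  59: L=–, R=–
  21: L=17, R=–
  17: L=–, R=–
  38: L=–, R=–
  11: L=10, R=–
  10: L=–, R=–

Subtree rooted at 53 contains: 53, 26, 21, 17, 38, 70, 62, 54, 59, 73, 74 — 11 nodes.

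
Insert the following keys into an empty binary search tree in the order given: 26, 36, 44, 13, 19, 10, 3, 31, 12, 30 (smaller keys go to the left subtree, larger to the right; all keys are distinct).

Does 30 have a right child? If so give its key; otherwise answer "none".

none

Resulting structure (node: left, right):
  26: L=13, R=36
  36: L=31, R=44
  44: L=–, R=–
  13: L=10, R=19
  19: L=–, R=–
  10: L=3, R=12
  3: L=–, R=–
  31: L=30, R=–
  12: L=–, R=–
  30: L=–, R=–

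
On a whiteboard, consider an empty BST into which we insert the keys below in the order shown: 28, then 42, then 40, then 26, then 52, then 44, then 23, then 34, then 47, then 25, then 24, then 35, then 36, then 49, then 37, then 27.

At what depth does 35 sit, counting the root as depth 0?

Insert 28: tree is empty, so 28 becomes the root.
Insert 42: 42 > 28 → go right. Place as right child of 28.
Insert 40: 40 > 28 → go right; 40 < 42 → go left. Place as left child of 42.
Insert 26: 26 < 28 → go left. Place as left child of 28.
Insert 52: 52 > 28 → go right; 52 > 42 → go right. Place as right child of 42.
Insert 44: 44 > 28 → go right; 44 > 42 → go right; 44 < 52 → go left. Place as left child of 52.
Insert 23: 23 < 28 → go left; 23 < 26 → go left. Place as left child of 26.
Insert 34: 34 > 28 → go right; 34 < 42 → go left; 34 < 40 → go left. Place as left child of 40.
Insert 47: 47 > 28 → go right; 47 > 42 → go right; 47 < 52 → go left; 47 > 44 → go right. Place as right child of 44.
Insert 25: 25 < 28 → go left; 25 < 26 → go left; 25 > 23 → go right. Place as right child of 23.
Insert 24: 24 < 28 → go left; 24 < 26 → go left; 24 > 23 → go right; 24 < 25 → go left. Place as left child of 25.
Insert 35: 35 > 28 → go right; 35 < 42 → go left; 35 < 40 → go left; 35 > 34 → go right. Place as right child of 34.
Insert 36: 36 > 28 → go right; 36 < 42 → go left; 36 < 40 → go left; 36 > 34 → go right; 36 > 35 → go right. Place as right child of 35.
Insert 49: 49 > 28 → go right; 49 > 42 → go right; 49 < 52 → go left; 49 > 44 → go right; 49 > 47 → go right. Place as right child of 47.
Insert 37: 37 > 28 → go right; 37 < 42 → go left; 37 < 40 → go left; 37 > 34 → go right; 37 > 35 → go right; 37 > 36 → go right. Place as right child of 36.
Insert 27: 27 < 28 → go left; 27 > 26 → go right. Place as right child of 26.

Path to 35: 28 → 42 → 40 → 34 → 35, which is 4 edges.

4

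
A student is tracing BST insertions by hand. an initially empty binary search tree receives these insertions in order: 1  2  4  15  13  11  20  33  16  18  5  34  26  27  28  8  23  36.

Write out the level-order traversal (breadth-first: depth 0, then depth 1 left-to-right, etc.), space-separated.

Insert 1: tree is empty, so 1 becomes the root.
Insert 2: 2 > 1 → go right. Place as right child of 1.
Insert 4: 4 > 1 → go right; 4 > 2 → go right. Place as right child of 2.
Insert 15: 15 > 1 → go right; 15 > 2 → go right; 15 > 4 → go right. Place as right child of 4.
Insert 13: 13 > 1 → go right; 13 > 2 → go right; 13 > 4 → go right; 13 < 15 → go left. Place as left child of 15.
Insert 11: 11 > 1 → go right; 11 > 2 → go right; 11 > 4 → go right; 11 < 15 → go left; 11 < 13 → go left. Place as left child of 13.
Insert 20: 20 > 1 → go right; 20 > 2 → go right; 20 > 4 → go right; 20 > 15 → go right. Place as right child of 15.
Insert 33: 33 > 1 → go right; 33 > 2 → go right; 33 > 4 → go right; 33 > 15 → go right; 33 > 20 → go right. Place as right child of 20.
Insert 16: 16 > 1 → go right; 16 > 2 → go right; 16 > 4 → go right; 16 > 15 → go right; 16 < 20 → go left. Place as left child of 20.
Insert 18: 18 > 1 → go right; 18 > 2 → go right; 18 > 4 → go right; 18 > 15 → go right; 18 < 20 → go left; 18 > 16 → go right. Place as right child of 16.
Insert 5: 5 > 1 → go right; 5 > 2 → go right; 5 > 4 → go right; 5 < 15 → go left; 5 < 13 → go left; 5 < 11 → go left. Place as left child of 11.
Insert 34: 34 > 1 → go right; 34 > 2 → go right; 34 > 4 → go right; 34 > 15 → go right; 34 > 20 → go right; 34 > 33 → go right. Place as right child of 33.
Insert 26: 26 > 1 → go right; 26 > 2 → go right; 26 > 4 → go right; 26 > 15 → go right; 26 > 20 → go right; 26 < 33 → go left. Place as left child of 33.
Insert 27: 27 > 1 → go right; 27 > 2 → go right; 27 > 4 → go right; 27 > 15 → go right; 27 > 20 → go right; 27 < 33 → go left; 27 > 26 → go right. Place as right child of 26.
Insert 28: 28 > 1 → go right; 28 > 2 → go right; 28 > 4 → go right; 28 > 15 → go right; 28 > 20 → go right; 28 < 33 → go left; 28 > 26 → go right; 28 > 27 → go right. Place as right child of 27.
Insert 8: 8 > 1 → go right; 8 > 2 → go right; 8 > 4 → go right; 8 < 15 → go left; 8 < 13 → go left; 8 < 11 → go left; 8 > 5 → go right. Place as right child of 5.
Insert 23: 23 > 1 → go right; 23 > 2 → go right; 23 > 4 → go right; 23 > 15 → go right; 23 > 20 → go right; 23 < 33 → go left; 23 < 26 → go left. Place as left child of 26.
Insert 36: 36 > 1 → go right; 36 > 2 → go right; 36 > 4 → go right; 36 > 15 → go right; 36 > 20 → go right; 36 > 33 → go right; 36 > 34 → go right. Place as right child of 34.

1 2 4 15 13 20 11 16 33 5 18 26 34 8 23 27 36 28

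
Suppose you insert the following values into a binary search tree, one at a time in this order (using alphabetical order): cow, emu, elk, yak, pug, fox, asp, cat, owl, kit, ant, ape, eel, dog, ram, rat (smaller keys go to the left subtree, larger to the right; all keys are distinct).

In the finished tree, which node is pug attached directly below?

yak

Resulting structure (node: left, right):
  cow: L=asp, R=emu
  emu: L=elk, R=yak
  elk: L=eel, R=–
  yak: L=pug, R=–
  pug: L=fox, R=ram
  fox: L=–, R=owl
  asp: L=ant, R=cat
  cat: L=–, R=–
  owl: L=kit, R=–
  kit: L=–, R=–
  ant: L=–, R=ape
  ape: L=–, R=–
  eel: L=dog, R=–
  dog: L=–, R=–
  ram: L=–, R=rat
  rat: L=–, R=–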